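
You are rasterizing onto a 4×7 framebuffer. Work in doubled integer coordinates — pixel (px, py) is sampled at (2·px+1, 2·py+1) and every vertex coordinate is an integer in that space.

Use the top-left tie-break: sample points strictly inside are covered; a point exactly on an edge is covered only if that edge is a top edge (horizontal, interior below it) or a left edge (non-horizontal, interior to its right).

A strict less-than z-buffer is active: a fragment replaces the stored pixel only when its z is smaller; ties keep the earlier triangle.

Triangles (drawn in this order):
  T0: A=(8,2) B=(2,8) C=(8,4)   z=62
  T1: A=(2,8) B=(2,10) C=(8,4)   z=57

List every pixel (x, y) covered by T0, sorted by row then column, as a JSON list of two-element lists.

T0:
  2·area = 12  (B↔C swapped to make it positive)
  edge (8, 2)→(8, 4): d=(0,2) right/bottom  bias=-1
  edge (8, 4)→(2, 8): d=(-6,4) right/bottom  bias=-1
  edge (2, 8)→(8, 2): d=(6,-6) top-left  bias=+0
    (3,1)@(7, 3): e=[2,10,0] → X  [on edge]
    (2,2)@(5, 5): e=[6,6,0] → X  [on edge]
    (3,2)@(7, 5): e=[2,-2,12] → .
    (1,3)@(3, 7): e=[10,2,0] → X  [on edge]
    (2,3)@(5, 7): e=[6,-6,12] → .
    (0,4)@(1, 9): e=[14,-2,0] → .  [on edge]
    (1,4)@(3, 9): e=[10,-10,12] → .
  covered (3 px):
    . . . .
    . . . X
    . . X .
    . X . .
    . . . .
    . . . .
    . . . .
T1:
  2·area = 12  (B↔C swapped to make it positive)
  edge (2, 8)→(8, 4): d=(6,-4) top-left  bias=+0
  edge (8, 4)→(2, 10): d=(-6,6) right/bottom  bias=-1
  edge (2, 10)→(2, 8): d=(0,-2) top-left  bias=+0
    (3,2)@(7, 5): e=[2,0,10] → .  [on edge]
    (2,3)@(5, 7): e=[6,0,6] → .  [on edge]
    (1,4)@(3, 9): e=[10,0,2] → .  [on edge]
    (0,5)@(1, 11): e=[14,0,-2] → .  [on edge]
  covered (0 px):
    . . . .
    . . . .
    . . . .
    . . . .
    . . . .
    . . . .
    . . . .

Final: [[3,1],[2,2],[1,3]]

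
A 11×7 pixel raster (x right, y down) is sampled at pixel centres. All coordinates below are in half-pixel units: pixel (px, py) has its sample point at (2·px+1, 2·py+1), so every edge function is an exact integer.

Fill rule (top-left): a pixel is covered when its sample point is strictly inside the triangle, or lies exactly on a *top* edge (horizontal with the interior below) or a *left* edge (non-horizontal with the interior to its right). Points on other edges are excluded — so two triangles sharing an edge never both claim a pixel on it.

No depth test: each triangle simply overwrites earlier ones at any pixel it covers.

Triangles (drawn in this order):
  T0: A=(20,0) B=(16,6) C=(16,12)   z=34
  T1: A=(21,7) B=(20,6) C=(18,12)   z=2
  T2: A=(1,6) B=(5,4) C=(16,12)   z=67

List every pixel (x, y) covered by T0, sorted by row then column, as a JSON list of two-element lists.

T0:
  2·area = 24  (B↔C swapped to make it positive)
  edge (20, 0)→(16, 12): d=(-4,12) right/bottom  bias=-1
  edge (16, 12)→(16, 6): d=(0,-6) top-left  bias=+0
  edge (16, 6)→(20, 0): d=(4,-6) top-left  bias=+0
    (9,1)@(19, 3): e=[0,18,6] → .  [on edge]
    (8,2)@(17, 5): e=[16,6,2] → X
    (9,2)@(19, 5): e=[-8,18,14] → .
    (8,3)@(17, 7): e=[8,6,10] → X
    (9,3)@(19, 7): e=[-16,18,22] → .
    (8,4)@(17, 9): e=[0,6,18] → .  [on edge]
  covered (2 px):
    . . . . . . . . . . .
    . . . . . . . . . . .
    . . . . . . . . X . .
    . . . . . . . . X . .
    . . . . . . . . . . .
    . . . . . . . . . . .
    . . . . . . . . . . .
T1:
  2·area = 8  (B↔C swapped to make it positive)
  edge (21, 7)→(18, 12): d=(-3,5) right/bottom  bias=-1
  edge (18, 12)→(20, 6): d=(2,-6) top-left  bias=+0
  edge (20, 6)→(21, 7): d=(1,1) right/bottom  bias=-1
    (7,0)@(15, 1): e=[48,-40,0] → .  [on edge]
    (8,1)@(17, 3): e=[32,-24,0] → .  [on edge]
    (10,1)@(21, 3): e=[12,0,-4] → .  [on edge]
    (9,2)@(19, 5): e=[16,-8,0] → .  [on edge]
    (10,3)@(21, 7): e=[0,8,0] → .  [on edge]
    (9,4)@(19, 9): e=[4,0,4] → X  [on edge]
    (10,4)@(21, 9): e=[-6,12,2] → .
    (9,5)@(19, 11): e=[-2,4,6] → .
  covered (1 px):
    . . . . . . . . . . .
    . . . . . . . . . . .
    . . . . . . . . . . .
    . . . . . . . . . . .
    . . . . . . . . . X .
    . . . . . . . . . . .
    . . . . . . . . . . .
T2:
  2·area = 54
  edge (1, 6)→(5, 4): d=(4,-2) top-left  bias=+0
  edge (5, 4)→(16, 12): d=(11,8) right/bottom  bias=-1
  edge (16, 12)→(1, 6): d=(-15,-6) top-left  bias=+0
    (5,0)@(11, 1): e=[0,-81,135] → .  [on edge]
    (3,1)@(7, 3): e=[0,-27,81] → .  [on edge]
    (1,2)@(3, 5): e=[0,27,27] → X  [on edge]
    (2,2)@(5, 5): e=[4,11,39] → X
    (3,2)@(7, 5): e=[8,-5,51] → .
    (1,3)@(3, 7): e=[8,49,-3] → .
    (2,3)@(5, 7): e=[12,33,9] → X
    (3,3)@(7, 7): e=[16,17,21] → X
    (4,3)@(9, 7): e=[20,1,33] → X
    (5,3)@(11, 7): e=[24,-15,45] → .
    (2,4)@(5, 9): e=[20,55,-21] → .
    (3,4)@(7, 9): e=[24,39,-9] → .
  covered (7 px):
    . . . . . . . . . . .
    . . . . . . . . . . .
    . X X . . . . . . . .
    . . X X X . . . . . .
    . . . . X X . . . . .
    . . . . . . . . . . .
    . . . . . . . . . . .

Answer: [[8,2],[8,3]]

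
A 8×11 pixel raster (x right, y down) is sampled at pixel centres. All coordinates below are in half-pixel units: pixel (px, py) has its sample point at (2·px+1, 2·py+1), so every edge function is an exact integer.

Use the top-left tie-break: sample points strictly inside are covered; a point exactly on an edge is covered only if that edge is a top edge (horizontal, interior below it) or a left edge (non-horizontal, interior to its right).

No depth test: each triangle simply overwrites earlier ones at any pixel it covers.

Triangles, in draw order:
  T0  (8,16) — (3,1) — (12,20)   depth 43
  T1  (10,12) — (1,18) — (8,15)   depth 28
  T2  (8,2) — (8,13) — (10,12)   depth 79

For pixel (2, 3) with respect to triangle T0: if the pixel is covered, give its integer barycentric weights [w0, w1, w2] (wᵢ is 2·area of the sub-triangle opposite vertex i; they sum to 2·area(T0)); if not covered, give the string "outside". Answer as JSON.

T0:
  2·area = 40
  edge (8, 16)→(3, 1): d=(-5,-15) top-left  bias=+0
  edge (3, 1)→(12, 20): d=(9,19) right/bottom  bias=-1
  edge (12, 20)→(8, 16): d=(-4,-4) top-left  bias=+0
    (1,0)@(3, 1): e=[0,0,40] → ·  [on edge]
    (2,3)@(5, 7): e=[0,16,24] → #  [on edge]
    (3,3)@(7, 7): e=[30,-22,32] → ·
    (0,4)@(1, 9): e=[-70,110,0] → ·  [on edge]
    (2,4)@(5, 9): e=[-10,34,16] → ·
    (1,5)@(3, 11): e=[-50,90,0] → ·  [on edge]
    (3,5)@(7, 11): e=[10,14,16] → #
    (4,5)@(9, 11): e=[40,-24,24] → ·
    (2,6)@(5, 13): e=[-30,70,0] → ·  [on edge]
    (3,6)@(7, 13): e=[0,32,8] → #  [on edge]
    (4,6)@(9, 13): e=[30,-6,16] → ·
    (3,7)@(7, 15): e=[-10,50,0] → ·  [on edge]
    (4,8)@(9, 17): e=[10,30,0] → #  [on edge]
    (4,9)@(9, 19): e=[0,48,-8] → ·  [on edge]
    (5,9)@(11, 19): e=[30,10,0] → #  [on edge]
    (6,10)@(13, 21): e=[50,-10,0] → ·  [on edge]
  covered (6 px):
    · · · · · · · ·
    · · · · · · · ·
    · · · · · · · ·
    · · # · · · · ·
    · · · · · · · ·
    · · · # · · · ·
    · · · # · · · ·
    · · · · # · · ·
    · · · · # · · ·
    · · · · · # · ·
    · · · · · · · ·
T1:
  2·area = 15  (B↔C swapped to make it positive)
  edge (10, 12)→(8, 15): d=(-2,3) right/bottom  bias=-1
  edge (8, 15)→(1, 18): d=(-7,3) right/bottom  bias=-1
  edge (1, 18)→(10, 12): d=(9,-6) top-left  bias=+0
    (4,6)@(9, 13): e=[1,11,3] → #
    (5,6)@(11, 13): e=[-5,5,15] → ·
    (3,7)@(7, 15): e=[3,3,9] → #
    (4,7)@(9, 15): e=[-3,-3,21] → ·
    (1,8)@(3, 17): e=[11,1,3] → #
    (2,8)@(5, 17): e=[5,-5,15] → ·
    (3,8)@(7, 17): e=[-1,-11,27] → ·
    (1,9)@(3, 19): e=[7,-13,21] → ·
  covered (3 px):
    · · · · · · · ·
    · · · · · · · ·
    · · · · · · · ·
    · · · · · · · ·
    · · · · · · · ·
    · · · · · · · ·
    · · · · # · · ·
    · · · # · · · ·
    · # · · · · · ·
    · · · · · · · ·
    · · · · · · · ·
T2:
  2·area = 22  (B↔C swapped to make it positive)
  edge (8, 2)→(10, 12): d=(2,10) right/bottom  bias=-1
  edge (10, 12)→(8, 13): d=(-2,1) right/bottom  bias=-1
  edge (8, 13)→(8, 2): d=(0,-11) top-left  bias=+0
    (4,3)@(9, 7): e=[0,11,11] → ·  [on edge]
    (4,4)@(9, 9): e=[4,7,11] → #
    (5,4)@(11, 9): e=[-16,5,33] → ·
    (4,5)@(9, 11): e=[8,3,11] → #
    (5,5)@(11, 11): e=[-12,1,33] → ·
    (4,6)@(9, 13): e=[12,-1,11] → ·
    (5,8)@(11, 17): e=[0,-11,33] → ·  [on edge]
  covered (2 px):
    · · · · · · · ·
    · · · · · · · ·
    · · · · · · · ·
    · · · · · · · ·
    · · · · # · · ·
    · · · · # · · ·
    · · · · · · · ·
    · · · · · · · ·
    · · · · · · · ·
    · · · · · · · ·
    · · · · · · · ·

Final: [16,24,0]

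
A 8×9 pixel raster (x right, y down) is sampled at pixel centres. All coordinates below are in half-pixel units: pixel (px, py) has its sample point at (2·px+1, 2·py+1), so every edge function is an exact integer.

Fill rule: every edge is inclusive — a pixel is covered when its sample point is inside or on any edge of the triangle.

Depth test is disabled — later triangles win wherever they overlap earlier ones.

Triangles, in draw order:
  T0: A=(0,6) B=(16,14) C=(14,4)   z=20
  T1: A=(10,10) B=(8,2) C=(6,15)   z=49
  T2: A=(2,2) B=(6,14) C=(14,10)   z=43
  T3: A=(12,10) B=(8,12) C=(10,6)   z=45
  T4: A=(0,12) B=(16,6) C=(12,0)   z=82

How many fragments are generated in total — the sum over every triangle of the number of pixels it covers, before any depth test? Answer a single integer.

T0:
  2·area = 144  (B↔C swapped to make it positive)
  edge (0, 6)→(14, 4): d=(14,-2) inclusive
  edge (14, 4)→(16, 14): d=(2,10) inclusive
  edge (16, 14)→(0, 6): d=(-16,-8) inclusive
    (3,2)@(7, 5): e=[0,72,72] → █  [on edge]
    (4,2)@(9, 5): e=[4,52,88] → █
    (5,2)@(11, 5): e=[8,32,104] → █
    (6,2)@(13, 5): e=[12,12,120] → █
    (7,2)@(15, 5): e=[16,-8,136] → ·
    (1,3)@(3, 7): e=[20,116,8] → █
    (2,3)@(5, 7): e=[24,96,24] → █
    (7,3)@(15, 7): e=[44,-4,104] → ·
    (1,4)@(3, 9): e=[48,120,-24] → ·
    (2,4)@(5, 9): e=[52,100,-8] → ·
    (3,4)@(7, 9): e=[56,80,8] → █
    (7,4)@(15, 9): e=[72,0,72] → █  [on edge]
  covered (19 px):
    · · · · · · · ·
    · · · · · · · ·
    · · · █ █ █ █ ·
    · █ █ █ █ █ █ ·
    · · · █ █ █ █ █
    · · · · · █ █ █
    · · · · · · · █
    · · · · · · · ·
    · · · · · · · ·
T1:
  2·area = 42  (B↔C swapped to make it positive)
  edge (10, 10)→(6, 15): d=(-4,5) inclusive
  edge (6, 15)→(8, 2): d=(2,-13) inclusive
  edge (8, 2)→(10, 10): d=(2,8) inclusive
    (4,3)@(9, 7): e=[17,23,2] → █
    (5,3)@(11, 7): e=[7,49,-14] → ·
    (3,4)@(7, 9): e=[19,1,22] → █
    (5,4)@(11, 9): e=[-1,53,-10] → ·
    (3,5)@(7, 11): e=[11,5,26] → █
    (5,5)@(11, 11): e=[-9,57,-6] → ·
    (3,6)@(7, 13): e=[3,9,30] → █
    (4,6)@(9, 13): e=[-7,35,14] → ·
    (3,7)@(7, 15): e=[-5,13,34] → ·
  covered (6 px):
    · · · · · · · ·
    · · · · · · · ·
    · · · · · · · ·
    · · · · █ · · ·
    · · · █ █ · · ·
    · · · █ █ · · ·
    · · · █ · · · ·
    · · · · · · · ·
    · · · · · · · ·
T2:
  2·area = 112  (B↔C swapped to make it positive)
  edge (2, 2)→(14, 10): d=(12,8) inclusive
  edge (14, 10)→(6, 14): d=(-8,4) inclusive
  edge (6, 14)→(2, 2): d=(-4,-12) inclusive
    (1,1)@(3, 3): e=[4,100,8] → █
    (2,1)@(5, 3): e=[-12,92,32] → ·
    (1,2)@(3, 5): e=[28,84,0] → █  [on edge]
    (2,2)@(5, 5): e=[12,76,24] → █
    (3,2)@(7, 5): e=[-4,68,48] → ·
    (1,3)@(3, 7): e=[52,68,-8] → ·
    (2,3)@(5, 7): e=[36,60,16] → █
    (3,3)@(7, 7): e=[20,52,40] → █
    (4,3)@(9, 7): e=[4,44,64] → █
    (5,3)@(11, 7): e=[-12,36,88] → ·
    (2,4)@(5, 9): e=[60,44,8] → █
    (5,4)@(11, 9): e=[12,20,80] → █
    (2,5)@(5, 11): e=[84,28,0] → █  [on edge]
    (3,8)@(7, 17): e=[140,-28,0] → ·  [on edge]
  covered (15 px):
    · · · · · · · ·
    · █ · · · · · ·
    · █ █ · · · · ·
    · · █ █ █ · · ·
    · · █ █ █ █ · ·
    · · █ █ █ █ · ·
    · · · █ · · · ·
    · · · · · · · ·
    · · · · · · · ·
T3:
  2·area = 20
  edge (12, 10)→(8, 12): d=(-4,2) inclusive
  edge (8, 12)→(10, 6): d=(2,-6) inclusive
  edge (10, 6)→(12, 10): d=(2,4) inclusive
    (5,1)@(11, 3): e=[30,0,-10] → ·  [on edge]
    (4,4)@(9, 9): e=[10,0,10] → █  [on edge]
    (5,4)@(11, 9): e=[6,12,2] → █
    (6,4)@(13, 9): e=[2,24,-6] → ·
    (4,5)@(9, 11): e=[2,4,14] → █
    (5,5)@(11, 11): e=[-2,16,6] → ·
    (4,6)@(9, 13): e=[-6,8,18] → ·
    (3,7)@(7, 15): e=[-10,0,30] → ·  [on edge]
  covered (3 px):
    · · · · · · · ·
    · · · · · · · ·
    · · · · · · · ·
    · · · · · · · ·
    · · · · █ █ · ·
    · · · · █ · · ·
    · · · · · · · ·
    · · · · · · · ·
    · · · · · · · ·
T4:
  2·area = 120  (B↔C swapped to make it positive)
  edge (0, 12)→(12, 0): d=(12,-12) inclusive
  edge (12, 0)→(16, 6): d=(4,6) inclusive
  edge (16, 6)→(0, 12): d=(-16,6) inclusive
    (5,0)@(11, 1): e=[0,10,110] → █  [on edge]
    (6,0)@(13, 1): e=[24,-2,98] → ·
    (4,1)@(9, 3): e=[0,30,90] → █  [on edge]
    (6,1)@(13, 3): e=[48,6,66] → █
    (7,1)@(15, 3): e=[72,-6,54] → ·
    (3,2)@(7, 5): e=[0,50,70] → █  [on edge]
    (7,2)@(15, 5): e=[96,2,22] → █
    (2,3)@(5, 7): e=[0,70,50] → █  [on edge]
    (7,3)@(15, 7): e=[120,10,-10] → ·
    (1,4)@(3, 9): e=[0,90,30] → █  [on edge]
    (4,4)@(9, 9): e=[72,54,-6] → ·
    (5,4)@(11, 9): e=[96,42,-18] → ·
    (0,5)@(1, 11): e=[0,110,10] → █  [on edge]
  covered (18 px):
    · · · · · █ · ·
    · · · · █ █ █ ·
    · · · █ █ █ █ █
    · · █ █ █ █ █ ·
    · █ █ █ · · · ·
    █ · · · · · · ·
    · · · · · · · ·
    · · · · · · · ·
    · · · · · · · ·

Answer: 61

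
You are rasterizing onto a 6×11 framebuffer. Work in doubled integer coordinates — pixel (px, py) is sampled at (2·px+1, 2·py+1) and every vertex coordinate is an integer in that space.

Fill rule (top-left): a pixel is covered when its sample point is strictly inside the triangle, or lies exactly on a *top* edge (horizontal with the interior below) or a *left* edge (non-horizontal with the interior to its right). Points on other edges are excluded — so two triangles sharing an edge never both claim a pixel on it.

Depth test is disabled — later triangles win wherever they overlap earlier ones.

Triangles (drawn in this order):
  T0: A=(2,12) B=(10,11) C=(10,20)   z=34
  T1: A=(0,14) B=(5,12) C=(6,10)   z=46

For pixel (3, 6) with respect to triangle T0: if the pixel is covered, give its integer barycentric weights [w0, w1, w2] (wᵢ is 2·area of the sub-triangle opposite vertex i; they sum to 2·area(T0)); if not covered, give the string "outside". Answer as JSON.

T0:
  2·area = 72
  edge (2, 12)→(10, 11): d=(8,-1) top-left  bias=+0
  edge (10, 11)→(10, 20): d=(0,9) right/bottom  bias=-1
  edge (10, 20)→(2, 12): d=(-8,-8) top-left  bias=+0
    (0,5)@(1, 11): e=[-9,81,0] → ·  [on edge]
    (1,6)@(3, 13): e=[9,63,0] → #  [on edge]
    (2,6)@(5, 13): e=[11,45,16] → #
    (3,6)@(7, 13): e=[13,27,32] → #
    (4,6)@(9, 13): e=[15,9,48] → #
    (5,6)@(11, 13): e=[17,-9,64] → ·
    (1,7)@(3, 15): e=[25,63,-16] → ·
    (2,7)@(5, 15): e=[27,45,0] → #  [on edge]
    (5,7)@(11, 15): e=[33,-9,48] → ·
    (2,8)@(5, 17): e=[43,45,-16] → ·
    (3,8)@(7, 17): e=[45,27,0] → #  [on edge]
    (5,8)@(11, 17): e=[49,-9,32] → ·
    (4,9)@(9, 19): e=[63,9,0] → #  [on edge]
    (5,10)@(11, 21): e=[81,-9,0] → ·  [on edge]
  covered (10 px):
    · · · · · ·
    · · · · · ·
    · · · · · ·
    · · · · · ·
    · · · · · ·
    · · · · · ·
    · # # # # ·
    · · # # # ·
    · · · # # ·
    · · · · # ·
    · · · · · ·
T1:
  2·area = 8  (B↔C swapped to make it positive)
  edge (0, 14)→(6, 10): d=(6,-4) top-left  bias=+0
  edge (6, 10)→(5, 12): d=(-1,2) right/bottom  bias=-1
  edge (5, 12)→(0, 14): d=(-5,2) right/bottom  bias=-1
    (2,5)@(5, 11): e=[2,1,5] → #
    (3,5)@(7, 11): e=[10,-3,1] → ·
    (2,6)@(5, 13): e=[14,-1,-5] → ·
  covered (1 px):
    · · · · · ·
    · · · · · ·
    · · · · · ·
    · · · · · ·
    · · · · · ·
    · · # · · ·
    · · · · · ·
    · · · · · ·
    · · · · · ·
    · · · · · ·
    · · · · · ·

Final: [27,32,13]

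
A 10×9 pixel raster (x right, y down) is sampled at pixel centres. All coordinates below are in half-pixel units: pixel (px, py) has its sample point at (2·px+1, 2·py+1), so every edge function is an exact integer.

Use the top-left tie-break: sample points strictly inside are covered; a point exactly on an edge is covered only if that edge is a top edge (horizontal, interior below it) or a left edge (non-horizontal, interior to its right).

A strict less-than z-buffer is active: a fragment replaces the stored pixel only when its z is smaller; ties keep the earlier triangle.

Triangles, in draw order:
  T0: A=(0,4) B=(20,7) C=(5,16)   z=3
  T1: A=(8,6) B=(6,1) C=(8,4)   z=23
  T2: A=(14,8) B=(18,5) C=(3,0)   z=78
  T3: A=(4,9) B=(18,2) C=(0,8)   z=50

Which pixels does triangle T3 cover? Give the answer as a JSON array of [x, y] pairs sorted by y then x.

T0:
  2·area = 225
  edge (0, 4)→(20, 7): d=(20,3) right/bottom  bias=-1
  edge (20, 7)→(5, 16): d=(-15,9) right/bottom  bias=-1
  edge (5, 16)→(0, 4): d=(-5,-12) top-left  bias=+0
    (0,2)@(1, 5): e=[17,201,7] → X
    (1,2)@(3, 5): e=[11,183,31] → X
    (2,2)@(5, 5): e=[5,165,55] → X
    (3,2)@(7, 5): e=[-1,147,79] → .
    (0,3)@(1, 7): e=[57,171,-3] → .
    (1,3)@(3, 7): e=[51,153,21] → X
    (3,3)@(7, 7): e=[39,117,69] → X
    (4,3)@(9, 7): e=[33,99,93] → X
    (5,3)@(11, 7): e=[27,81,117] → X
    (6,3)@(13, 7): e=[21,63,141] → X
    (7,3)@(15, 7): e=[15,45,165] → X
    (8,3)@(17, 7): e=[9,27,189] → X
  covered (29 px):
    . . . . . . . . . .
    . . . . . . . . . .
    X X X . . . . . . .
    . X X X X X X X X X
    . X X X X X X X . .
    . X X X X X X . . .
    . . X X X . . . . .
    . . X . . . . . . .
    . . . . . . . . . .
T1:
  2·area = 4
  edge (8, 6)→(6, 1): d=(-2,-5) top-left  bias=+0
  edge (6, 1)→(8, 4): d=(2,3) right/bottom  bias=-1
  edge (8, 4)→(8, 6): d=(0,2) right/bottom  bias=-1
    (3,1)@(7, 3): e=[1,1,2] → X
    (4,1)@(9, 3): e=[11,-5,-2] → .
    (3,2)@(7, 5): e=[-3,5,2] → .
  covered (1 px):
    . . . . . . . . . .
    . . . X . . . . . .
    . . . . . . . . . .
    . . . . . . . . . .
    . . . . . . . . . .
    . . . . . . . . . .
    . . . . . . . . . .
    . . . . . . . . . .
    . . . . . . . . . .
T2:
  2·area = 65  (B↔C swapped to make it positive)
  edge (14, 8)→(3, 0): d=(-11,-8) top-left  bias=+0
  edge (3, 0)→(18, 5): d=(15,5) right/bottom  bias=-1
  edge (18, 5)→(14, 8): d=(-4,3) right/bottom  bias=-1
    (2,0)@(5, 1): e=[5,5,55] → X
    (3,0)@(7, 1): e=[21,-5,49] → .
    (2,1)@(5, 3): e=[-17,35,47] → .
    (4,1)@(9, 3): e=[15,15,35] → X
    (5,1)@(11, 3): e=[31,5,29] → X
    (6,1)@(13, 3): e=[47,-5,23] → .
    (4,2)@(9, 5): e=[-7,45,27] → .
    (5,2)@(11, 5): e=[9,35,21] → X
    (6,2)@(13, 5): e=[25,25,15] → X
    (7,2)@(15, 5): e=[41,15,9] → X
    (8,2)@(17, 5): e=[57,5,3] → X
    (9,2)@(19, 5): e=[73,-5,-3] → .
  covered (9 px):
    . . X . . . . . . .
    . . . . X X . . . .
    . . . . . X X X X .
    . . . . . . X X . .
    . . . . . . . . . .
    . . . . . . . . . .
    . . . . . . . . . .
    . . . . . . . . . .
    . . . . . . . . . .
T3:
  2·area = 42  (B↔C swapped to make it positive)
  edge (4, 9)→(0, 8): d=(-4,-1) top-left  bias=+0
  edge (0, 8)→(18, 2): d=(18,-6) top-left  bias=+0
  edge (18, 2)→(4, 9): d=(-14,7) right/bottom  bias=-1
    (7,1)@(15, 3): e=[35,0,7] → X  [on edge]
    (8,1)@(17, 3): e=[37,12,-7] → .
    (4,2)@(9, 5): e=[21,0,21] → X  [on edge]
    (5,2)@(11, 5): e=[23,12,7] → X
    (6,2)@(13, 5): e=[25,24,-7] → .
    (7,2)@(15, 5): e=[27,36,-21] → .
    (1,3)@(3, 7): e=[7,0,35] → X  [on edge]
    (2,3)@(5, 7): e=[9,12,21] → X
    (3,3)@(7, 7): e=[11,24,7] → X
    (4,3)@(9, 7): e=[13,36,-7] → .
    (5,3)@(11, 7): e=[15,48,-21] → .
    (1,4)@(3, 9): e=[-1,36,7] → .
  covered (6 px):
    . . . . . . . . . .
    . . . . . . . X . .
    . . . . X X . . . .
    . X X X . . . . . .
    . . . . . . . . . .
    . . . . . . . . . .
    . . . . . . . . . .
    . . . . . . . . . .
    . . . . . . . . . .

Answer: [[7,1],[4,2],[5,2],[1,3],[2,3],[3,3]]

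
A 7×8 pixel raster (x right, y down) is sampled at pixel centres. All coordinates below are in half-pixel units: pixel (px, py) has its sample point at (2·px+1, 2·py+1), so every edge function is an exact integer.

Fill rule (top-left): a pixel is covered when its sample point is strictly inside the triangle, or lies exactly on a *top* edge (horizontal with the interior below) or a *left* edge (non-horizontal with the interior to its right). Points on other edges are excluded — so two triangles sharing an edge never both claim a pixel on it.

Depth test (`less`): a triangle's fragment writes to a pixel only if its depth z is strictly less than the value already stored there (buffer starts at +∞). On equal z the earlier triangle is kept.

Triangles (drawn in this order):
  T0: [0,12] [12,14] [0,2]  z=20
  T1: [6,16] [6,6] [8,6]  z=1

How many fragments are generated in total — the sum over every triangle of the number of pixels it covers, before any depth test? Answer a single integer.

T0:
  2·area = 120  (B↔C swapped to make it positive)
  edge (0, 12)→(0, 2): d=(0,-10) top-left  bias=+0
  edge (0, 2)→(12, 14): d=(12,12) right/bottom  bias=-1
  edge (12, 14)→(0, 12): d=(-12,-2) top-left  bias=+0
    (0,1)@(1, 3): e=[10,0,110] → ·  [on edge]
    (0,2)@(1, 5): e=[10,24,86] → █
    (1,2)@(3, 5): e=[30,0,90] → ·  [on edge]
    (0,3)@(1, 7): e=[10,48,62] → █
    (1,3)@(3, 7): e=[30,24,66] → █
    (2,3)@(5, 7): e=[50,0,70] → ·  [on edge]
    (0,4)@(1, 9): e=[10,72,38] → █
    (2,4)@(5, 9): e=[50,24,46] → █
    (3,4)@(7, 9): e=[70,0,50] → ·  [on edge]
    (0,5)@(1, 11): e=[10,96,14] → █
    (3,5)@(7, 11): e=[70,24,26] → █
    (4,5)@(9, 11): e=[90,0,30] → ·  [on edge]
    (5,6)@(11, 13): e=[110,0,10] → ·  [on edge]
    (6,7)@(13, 15): e=[130,0,-10] → ·  [on edge]
  covered (12 px):
    · · · · · · ·
    · · · · · · ·
    █ · · · · · ·
    █ █ · · · · ·
    █ █ █ · · · ·
    █ █ █ █ · · ·
    · · · █ █ · ·
    · · · · · · ·
T1:
  2·area = 20
  edge (6, 16)→(6, 6): d=(0,-10) top-left  bias=+0
  edge (6, 6)→(8, 6): d=(2,0) top-left  bias=+0
  edge (8, 6)→(6, 16): d=(-2,10) right/bottom  bias=-1
    (4,0)@(9, 1): e=[30,-10,0] → ·  [on edge]
    (3,3)@(7, 7): e=[10,2,8] → █
    (4,3)@(9, 7): e=[30,2,-12] → ·
    (3,4)@(7, 9): e=[10,6,4] → █
    (4,4)@(9, 9): e=[30,6,-16] → ·
    (3,5)@(7, 11): e=[10,10,0] → ·  [on edge]
  covered (2 px):
    · · · · · · ·
    · · · · · · ·
    · · · · · · ·
    · · · █ · · ·
    · · · █ · · ·
    · · · · · · ·
    · · · · · · ·
    · · · · · · ·

Answer: 14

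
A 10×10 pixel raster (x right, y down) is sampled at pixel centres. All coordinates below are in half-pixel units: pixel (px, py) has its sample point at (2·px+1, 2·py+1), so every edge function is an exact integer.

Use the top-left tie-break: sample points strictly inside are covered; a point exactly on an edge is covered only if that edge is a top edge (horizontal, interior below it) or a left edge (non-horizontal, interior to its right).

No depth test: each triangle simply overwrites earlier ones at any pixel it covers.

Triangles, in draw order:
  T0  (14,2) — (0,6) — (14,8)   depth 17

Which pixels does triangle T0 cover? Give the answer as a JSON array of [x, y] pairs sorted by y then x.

T0:
  2·area = 84  (B↔C swapped to make it positive)
  edge (14, 2)→(14, 8): d=(0,6) right/bottom  bias=-1
  edge (14, 8)→(0, 6): d=(-14,-2) top-left  bias=+0
  edge (0, 6)→(14, 2): d=(14,-4) top-left  bias=+0
    (5,1)@(11, 3): e=[18,64,2] → X
    (6,1)@(13, 3): e=[6,68,10] → X
    (7,1)@(15, 3): e=[-6,72,18] → .
    (2,2)@(5, 5): e=[54,24,6] → X
    (3,2)@(7, 5): e=[42,28,14] → X
    (4,2)@(9, 5): e=[30,32,22] → X
    (7,2)@(15, 5): e=[-6,44,46] → .
    (2,3)@(5, 7): e=[54,-4,34] → .
    (3,3)@(7, 7): e=[42,0,42] → X  [on edge]
    (7,3)@(15, 7): e=[-6,16,74] → .
    (3,4)@(7, 9): e=[42,-28,70] → .
    (4,4)@(9, 9): e=[30,-24,78] → .
  covered (11 px):
    . . . . . . . . . .
    . . . . . X X . . .
    . . X X X X X . . .
    . . . X X X X . . .
    . . . . . . . . . .
    . . . . . . . . . .
    . . . . . . . . . .
    . . . . . . . . . .
    . . . . . . . . . .
    . . . . . . . . . .

Final: [[5,1],[6,1],[2,2],[3,2],[4,2],[5,2],[6,2],[3,3],[4,3],[5,3],[6,3]]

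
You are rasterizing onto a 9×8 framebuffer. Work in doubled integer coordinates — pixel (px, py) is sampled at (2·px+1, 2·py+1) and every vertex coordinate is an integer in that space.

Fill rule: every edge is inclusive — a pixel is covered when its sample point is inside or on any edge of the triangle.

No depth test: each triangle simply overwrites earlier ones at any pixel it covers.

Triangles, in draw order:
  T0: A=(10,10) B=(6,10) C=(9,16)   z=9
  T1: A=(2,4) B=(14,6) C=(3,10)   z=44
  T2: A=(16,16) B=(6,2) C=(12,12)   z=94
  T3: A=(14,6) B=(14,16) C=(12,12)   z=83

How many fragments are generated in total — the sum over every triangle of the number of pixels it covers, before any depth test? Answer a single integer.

T0:
  2·area = 24  (B↔C swapped to make it positive)
  edge (10, 10)→(9, 16): d=(-1,6) inclusive
  edge (9, 16)→(6, 10): d=(-3,-6) inclusive
  edge (6, 10)→(10, 10): d=(4,0) inclusive
    (3,5)@(7, 11): e=[17,3,4] → X
    (4,5)@(9, 11): e=[5,15,4] → X
    (5,5)@(11, 11): e=[-7,27,4] → .
    (3,6)@(7, 13): e=[15,-3,12] → .
    (4,6)@(9, 13): e=[3,9,12] → X
    (5,6)@(11, 13): e=[-9,21,12] → .
    (4,7)@(9, 15): e=[1,3,20] → X
    (5,7)@(11, 15): e=[-11,15,20] → .
  covered (4 px):
    . . . . . . . . .
    . . . . . . . . .
    . . . . . . . . .
    . . . . . . . . .
    . . . . . . . . .
    . . . X X . . . .
    . . . . X . . . .
    . . . . X . . . .
T1:
  2·area = 70
  edge (2, 4)→(14, 6): d=(12,2) inclusive
  edge (14, 6)→(3, 10): d=(-11,4) inclusive
  edge (3, 10)→(2, 4): d=(-1,-6) inclusive
    (1,2)@(3, 5): e=[10,55,5] → X
    (2,2)@(5, 5): e=[6,47,17] → X
    (3,2)@(7, 5): e=[2,39,29] → X
    (4,2)@(9, 5): e=[-2,31,41] → .
    (1,3)@(3, 7): e=[34,33,3] → X
    (4,3)@(9, 7): e=[22,9,39] → X
    (5,3)@(11, 7): e=[18,1,51] → X
    (6,3)@(13, 7): e=[14,-7,63] → .
    (1,4)@(3, 9): e=[58,11,1] → X
    (3,4)@(7, 9): e=[50,-5,25] → .
    (4,4)@(9, 9): e=[46,-13,37] → .
    (5,4)@(11, 9): e=[42,-21,49] → .
  covered (10 px):
    . . . . . . . . .
    . . . . . . . . .
    . X X X . . . . .
    . X X X X X . . .
    . X X . . . . . .
    . . . . . . . . .
    . . . . . . . . .
    . . . . . . . . .
T2:
  2·area = 16  (B↔C swapped to make it positive)
  edge (16, 16)→(12, 12): d=(-4,-4) inclusive
  edge (12, 12)→(6, 2): d=(-6,-10) inclusive
  edge (6, 2)→(16, 16): d=(10,14) inclusive
    (0,0)@(1, 1): e=[0,-44,60] → .  [on edge]
    (1,1)@(3, 3): e=[0,-36,52] → .  [on edge]
    (2,2)@(5, 5): e=[0,-28,44] → .  [on edge]
    (3,3)@(7, 7): e=[0,-20,36] → .  [on edge]
    (4,3)@(9, 7): e=[8,0,8] → X  [on edge]
    (5,3)@(11, 7): e=[16,20,-20] → .
    (4,4)@(9, 9): e=[0,-12,28] → .  [on edge]
    (5,4)@(11, 9): e=[8,8,0] → X  [on edge]
    (6,4)@(13, 9): e=[16,28,-28] → .
    (5,5)@(11, 11): e=[0,-4,20] → .  [on edge]
    (6,6)@(13, 13): e=[0,4,12] → X  [on edge]
    (7,6)@(15, 13): e=[8,24,-16] → .
    (7,7)@(15, 15): e=[0,12,4] → X  [on edge]
  covered (4 px):
    . . . . . . . . .
    . . . . . . . . .
    . . . . . . . . .
    . . . . X . . . .
    . . . . . X . . .
    . . . . . . . . .
    . . . . . . X . .
    . . . . . . . X .
T3:
  2·area = 20
  edge (14, 6)→(14, 16): d=(0,10) inclusive
  edge (14, 16)→(12, 12): d=(-2,-4) inclusive
  edge (12, 12)→(14, 6): d=(2,-6) inclusive
    (7,1)@(15, 3): e=[-10,30,0] → .  [on edge]
    (6,4)@(13, 9): e=[10,10,0] → X  [on edge]
    (7,4)@(15, 9): e=[-10,18,12] → .
    (6,5)@(13, 11): e=[10,6,4] → X
    (7,5)@(15, 11): e=[-10,14,16] → .
    (6,6)@(13, 13): e=[10,2,8] → X
    (7,6)@(15, 13): e=[-10,10,20] → .
    (5,7)@(11, 15): e=[30,-10,0] → .  [on edge]
    (6,7)@(13, 15): e=[10,-2,12] → .
  covered (3 px):
    . . . . . . . . .
    . . . . . . . . .
    . . . . . . . . .
    . . . . . . . . .
    . . . . . . X . .
    . . . . . . X . .
    . . . . . . X . .
    . . . . . . . . .

Final: 21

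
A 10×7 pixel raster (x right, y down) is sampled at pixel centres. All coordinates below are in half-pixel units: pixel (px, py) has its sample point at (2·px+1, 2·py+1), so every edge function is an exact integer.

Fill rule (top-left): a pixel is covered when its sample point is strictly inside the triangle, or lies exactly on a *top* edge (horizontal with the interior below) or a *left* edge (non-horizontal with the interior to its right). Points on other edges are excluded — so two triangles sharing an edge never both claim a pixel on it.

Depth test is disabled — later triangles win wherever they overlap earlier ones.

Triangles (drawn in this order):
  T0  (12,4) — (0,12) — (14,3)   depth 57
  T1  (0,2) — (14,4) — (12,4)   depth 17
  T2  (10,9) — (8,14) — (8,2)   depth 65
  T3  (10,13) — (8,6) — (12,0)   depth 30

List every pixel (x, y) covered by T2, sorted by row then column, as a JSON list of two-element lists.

T0:
  2·area = 4  (B↔C swapped to make it positive)
  edge (12, 4)→(14, 3): d=(2,-1) top-left  bias=+0
  edge (14, 3)→(0, 12): d=(-14,9) right/bottom  bias=-1
  edge (0, 12)→(12, 4): d=(12,-8) top-left  bias=+0
  covered (0 px):
    · · · · · · · · · ·
    · · · · · · · · · ·
    · · · · · · · · · ·
    · · · · · · · · · ·
    · · · · · · · · · ·
    · · · · · · · · · ·
    · · · · · · · · · ·
T1:
  2·area = 4
  edge (0, 2)→(14, 4): d=(14,2) right/bottom  bias=-1
  edge (14, 4)→(12, 4): d=(-2,0) right/bottom  bias=-1
  edge (12, 4)→(0, 2): d=(-12,-2) top-left  bias=+0
    (3,1)@(7, 3): e=[0,2,2] → ·  [on edge]
  covered (0 px):
    · · · · · · · · · ·
    · · · · · · · · · ·
    · · · · · · · · · ·
    · · · · · · · · · ·
    · · · · · · · · · ·
    · · · · · · · · · ·
    · · · · · · · · · ·
T2:
  2·area = 24
  edge (10, 9)→(8, 14): d=(-2,5) right/bottom  bias=-1
  edge (8, 14)→(8, 2): d=(0,-12) top-left  bias=+0
  edge (8, 2)→(10, 9): d=(2,7) right/bottom  bias=-1
    (4,3)@(9, 7): e=[9,12,3] → █
    (5,3)@(11, 7): e=[-1,36,-11] → ·
    (4,4)@(9, 9): e=[5,12,7] → █
    (5,4)@(11, 9): e=[-5,36,-7] → ·
    (4,5)@(9, 11): e=[1,12,11] → █
    (5,5)@(11, 11): e=[-9,36,-3] → ·
    (4,6)@(9, 13): e=[-3,12,15] → ·
  covered (3 px):
    · · · · · · · · · ·
    · · · · · · · · · ·
    · · · · · · · · · ·
    · · · · █ · · · · ·
    · · · · █ · · · · ·
    · · · · █ · · · · ·
    · · · · · · · · · ·
T3:
  2·area = 40
  edge (10, 13)→(8, 6): d=(-2,-7) top-left  bias=+0
  edge (8, 6)→(12, 0): d=(4,-6) top-left  bias=+0
  edge (12, 0)→(10, 13): d=(-2,13) right/bottom  bias=-1
    (5,1)@(11, 3): e=[27,6,7] → █
    (6,1)@(13, 3): e=[41,18,-19] → ·
    (4,2)@(9, 5): e=[9,2,29] → █
    (6,2)@(13, 5): e=[37,26,-23] → ·
    (4,3)@(9, 7): e=[5,10,25] → █
    (5,3)@(11, 7): e=[19,22,-1] → ·
    (4,4)@(9, 9): e=[1,18,21] → █
    (5,4)@(11, 9): e=[15,30,-5] → ·
    (4,5)@(9, 11): e=[-3,26,17] → ·
  covered (5 px):
    · · · · · · · · · ·
    · · · · · █ · · · ·
    · · · · █ █ · · · ·
    · · · · █ · · · · ·
    · · · · █ · · · · ·
    · · · · · · · · · ·
    · · · · · · · · · ·

Result: [[4,3],[4,4],[4,5]]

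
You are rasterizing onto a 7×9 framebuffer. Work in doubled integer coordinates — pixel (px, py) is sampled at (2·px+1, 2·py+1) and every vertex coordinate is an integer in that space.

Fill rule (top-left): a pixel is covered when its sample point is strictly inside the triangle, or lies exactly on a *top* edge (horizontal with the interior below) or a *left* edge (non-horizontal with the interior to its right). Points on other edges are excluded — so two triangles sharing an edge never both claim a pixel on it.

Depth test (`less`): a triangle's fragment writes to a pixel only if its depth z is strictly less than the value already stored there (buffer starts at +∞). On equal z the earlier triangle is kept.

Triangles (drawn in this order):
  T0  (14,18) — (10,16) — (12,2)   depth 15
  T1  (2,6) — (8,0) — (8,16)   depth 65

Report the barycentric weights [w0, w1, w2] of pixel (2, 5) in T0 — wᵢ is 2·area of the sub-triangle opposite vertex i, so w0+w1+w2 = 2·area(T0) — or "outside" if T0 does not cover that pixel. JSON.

T0:
  2·area = 60
  edge (14, 18)→(10, 16): d=(-4,-2) top-left  bias=+0
  edge (10, 16)→(12, 2): d=(2,-14) top-left  bias=+0
  edge (12, 2)→(14, 18): d=(2,16) right/bottom  bias=-1
    (5,4)@(11, 9): e=[30,0,30] → █  [on edge]
    (6,4)@(13, 9): e=[34,28,-2] → ·
    (5,5)@(11, 11): e=[22,4,34] → █
    (6,5)@(13, 11): e=[26,32,2] → █
    (5,6)@(11, 13): e=[14,8,38] → █
    (5,7)@(11, 15): e=[6,12,42] → █
    (5,8)@(11, 17): e=[-2,16,46] → ·
    (6,8)@(13, 17): e=[2,44,14] → █
  covered (8 px):
    · · · · · · ·
    · · · · · · ·
    · · · · · · ·
    · · · · · · ·
    · · · · · █ ·
    · · · · · █ █
    · · · · · █ █
    · · · · · █ █
    · · · · · · █
T1:
  2·area = 96
  edge (2, 6)→(8, 0): d=(6,-6) top-left  bias=+0
  edge (8, 0)→(8, 16): d=(0,16) right/bottom  bias=-1
  edge (8, 16)→(2, 6): d=(-6,-10) top-left  bias=+0
    (3,0)@(7, 1): e=[0,16,80] → █  [on edge]
    (4,0)@(9, 1): e=[12,-16,100] → ·
    (2,1)@(5, 3): e=[0,48,48] → █  [on edge]
    (4,1)@(9, 3): e=[24,-16,88] → ·
    (1,2)@(3, 5): e=[0,80,16] → █  [on edge]
    (4,2)@(9, 5): e=[36,-16,76] → ·
    (0,3)@(1, 7): e=[0,112,-16] → ·  [on edge]
    (1,3)@(3, 7): e=[12,80,4] → █
    (4,3)@(9, 7): e=[48,-16,64] → ·
    (1,4)@(3, 9): e=[24,80,-8] → ·
    (2,4)@(5, 9): e=[36,48,12] → █
    (4,4)@(9, 9): e=[60,-16,52] → ·
    (2,5)@(5, 11): e=[48,48,0] → █  [on edge]
  covered (14 px):
    · · · █ · · ·
    · · █ █ · · ·
    · █ █ █ · · ·
    · █ █ █ · · ·
    · · █ █ · · ·
    · · █ █ · · ·
    · · · █ · · ·
    · · · · · · ·
    · · · · · · ·

Result: "outside"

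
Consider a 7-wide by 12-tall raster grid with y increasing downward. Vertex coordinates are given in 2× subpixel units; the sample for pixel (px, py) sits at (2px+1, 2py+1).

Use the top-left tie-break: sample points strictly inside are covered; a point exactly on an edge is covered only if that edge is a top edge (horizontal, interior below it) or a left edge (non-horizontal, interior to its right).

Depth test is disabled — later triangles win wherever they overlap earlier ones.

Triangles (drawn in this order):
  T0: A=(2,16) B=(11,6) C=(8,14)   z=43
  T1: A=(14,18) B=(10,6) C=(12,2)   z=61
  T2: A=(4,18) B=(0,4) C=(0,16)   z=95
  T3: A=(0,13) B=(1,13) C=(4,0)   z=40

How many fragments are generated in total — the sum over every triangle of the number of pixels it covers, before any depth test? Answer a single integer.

T0:
  2·area = 42
  edge (2, 16)→(11, 6): d=(9,-10) top-left  bias=+0
  edge (11, 6)→(8, 14): d=(-3,8) right/bottom  bias=-1
  edge (8, 14)→(2, 16): d=(-6,2) right/bottom  bias=-1
    (4,4)@(9, 9): e=[7,7,28] → █
    (5,4)@(11, 9): e=[27,-9,24] → ·
    (3,5)@(7, 11): e=[5,17,20] → █
    (5,5)@(11, 11): e=[45,-15,12] → ·
    (2,6)@(5, 13): e=[3,27,12] → █
    (4,6)@(9, 13): e=[43,-5,4] → ·
    (5,6)@(11, 13): e=[63,-21,0] → ·  [on edge]
    (1,7)@(3, 15): e=[1,37,4] → █
    (2,7)@(5, 15): e=[21,21,0] → ·  [on edge]
    (3,7)@(7, 15): e=[41,5,-4] → ·
    (1,8)@(3, 17): e=[19,31,-8] → ·
  covered (6 px):
    · · · · · · ·
    · · · · · · ·
    · · · · · · ·
    · · · · · · ·
    · · · · █ · ·
    · · · █ █ · ·
    · · █ █ · · ·
    · █ · · · · ·
    · · · · · · ·
    · · · · · · ·
    · · · · · · ·
    · · · · · · ·
T1:
  2·area = 40
  edge (14, 18)→(10, 6): d=(-4,-12) top-left  bias=+0
  edge (10, 6)→(12, 2): d=(2,-4) top-left  bias=+0
  edge (12, 2)→(14, 18): d=(2,16) right/bottom  bias=-1
    (4,1)@(9, 3): e=[0,-10,50] → ·  [on edge]
    (5,2)@(11, 5): e=[16,2,22] → █
    (6,2)@(13, 5): e=[40,10,-10] → ·
    (5,3)@(11, 7): e=[8,6,26] → █
    (6,3)@(13, 7): e=[32,14,-6] → ·
    (5,4)@(11, 9): e=[0,10,30] → █  [on edge]
    (6,4)@(13, 9): e=[24,18,-2] → ·
    (5,5)@(11, 11): e=[-8,14,34] → ·
    (6,5)@(13, 11): e=[16,22,2] → █
    (6,6)@(13, 13): e=[8,26,6] → █
    (6,7)@(13, 15): e=[0,30,10] → █  [on edge]
    (6,8)@(13, 17): e=[-8,34,14] → ·
  covered (6 px):
    · · · · · · ·
    · · · · · · ·
    · · · · · █ ·
    · · · · · █ ·
    · · · · · █ ·
    · · · · · · █
    · · · · · · █
    · · · · · · █
    · · · · · · ·
    · · · · · · ·
    · · · · · · ·
    · · · · · · ·
T2:
  2·area = 48  (B↔C swapped to make it positive)
  edge (4, 18)→(0, 16): d=(-4,-2) top-left  bias=+0
  edge (0, 16)→(0, 4): d=(0,-12) top-left  bias=+0
  edge (0, 4)→(4, 18): d=(4,14) right/bottom  bias=-1
    (0,4)@(1, 9): e=[30,12,6] → █
    (1,4)@(3, 9): e=[34,36,-22] → ·
    (0,5)@(1, 11): e=[22,12,14] → █
    (1,5)@(3, 11): e=[26,36,-14] → ·
    (0,6)@(1, 13): e=[14,12,22] → █
    (1,6)@(3, 13): e=[18,36,-6] → ·
    (0,7)@(1, 15): e=[6,12,30] → █
    (1,7)@(3, 15): e=[10,36,2] → █
    (2,7)@(5, 15): e=[14,60,-26] → ·
    (0,8)@(1, 17): e=[-2,12,38] → ·
    (1,8)@(3, 17): e=[2,36,10] → █
    (2,8)@(5, 17): e=[6,60,-18] → ·
  covered (6 px):
    · · · · · · ·
    · · · · · · ·
    · · · · · · ·
    · · · · · · ·
    █ · · · · · ·
    █ · · · · · ·
    █ · · · · · ·
    █ █ · · · · ·
    · █ · · · · ·
    · · · · · · ·
    · · · · · · ·
    · · · · · · ·
T3:
  2·area = 13  (B↔C swapped to make it positive)
  edge (0, 13)→(4, 0): d=(4,-13) top-left  bias=+0
  edge (4, 0)→(1, 13): d=(-3,13) right/bottom  bias=-1
  edge (1, 13)→(0, 13): d=(-1,0) right/bottom  bias=-1
    (0,5)@(1, 11): e=[5,6,2] → █
    (1,5)@(3, 11): e=[31,-20,2] → ·
    (0,6)@(1, 13): e=[13,0,0] → ·  [on edge]
    (1,6)@(3, 13): e=[39,-26,0] → ·  [on edge]
    (2,6)@(5, 13): e=[65,-52,0] → ·  [on edge]
    (3,6)@(7, 13): e=[91,-78,0] → ·  [on edge]
    (4,6)@(9, 13): e=[117,-104,0] → ·  [on edge]
    (5,6)@(11, 13): e=[143,-130,0] → ·  [on edge]
    (6,6)@(13, 13): e=[169,-156,0] → ·  [on edge]
  covered (1 px):
    · · · · · · ·
    · · · · · · ·
    · · · · · · ·
    · · · · · · ·
    · · · · · · ·
    █ · · · · · ·
    · · · · · · ·
    · · · · · · ·
    · · · · · · ·
    · · · · · · ·
    · · · · · · ·
    · · · · · · ·

Result: 19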